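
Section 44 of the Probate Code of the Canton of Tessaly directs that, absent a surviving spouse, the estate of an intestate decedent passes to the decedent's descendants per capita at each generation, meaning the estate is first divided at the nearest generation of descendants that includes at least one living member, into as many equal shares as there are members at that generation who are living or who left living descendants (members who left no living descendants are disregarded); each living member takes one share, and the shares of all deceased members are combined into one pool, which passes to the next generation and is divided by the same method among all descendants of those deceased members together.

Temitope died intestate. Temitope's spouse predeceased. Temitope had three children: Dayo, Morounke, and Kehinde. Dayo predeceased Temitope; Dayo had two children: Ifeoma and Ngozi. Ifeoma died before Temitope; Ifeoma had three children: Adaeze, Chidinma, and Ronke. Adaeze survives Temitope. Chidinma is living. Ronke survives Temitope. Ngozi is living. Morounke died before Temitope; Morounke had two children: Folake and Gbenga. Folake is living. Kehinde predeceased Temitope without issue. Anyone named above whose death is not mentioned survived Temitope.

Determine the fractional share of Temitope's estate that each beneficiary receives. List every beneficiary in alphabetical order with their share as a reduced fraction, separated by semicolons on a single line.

Adaeze 1/12; Chidinma 1/12; Folake 1/4; Gbenga 1/4; Ngozi 1/4; Ronke 1/12

There is no surviving spouse, so the entire estate passes to Temitope's descendants per capita at each generation.
No one at generation 1 (Dayo, Morounke) is living; moving to the next generation.
At generation 2 (Ifeoma, Ngozi, Folake, Gbenga) there are 4 shares of (1)/4 = 1/4 each.
Living: Ngozi, Folake, and Gbenga — each takes 1/4.
Deceased: Ifeoma. That 1/4 share is carried to generation 3.
At generation 3 (Adaeze, Chidinma, Ronke) there are 3 shares of (1/4)/3 = 1/12 each.
Living: Adaeze, Chidinma, and Ronke — each takes 1/12.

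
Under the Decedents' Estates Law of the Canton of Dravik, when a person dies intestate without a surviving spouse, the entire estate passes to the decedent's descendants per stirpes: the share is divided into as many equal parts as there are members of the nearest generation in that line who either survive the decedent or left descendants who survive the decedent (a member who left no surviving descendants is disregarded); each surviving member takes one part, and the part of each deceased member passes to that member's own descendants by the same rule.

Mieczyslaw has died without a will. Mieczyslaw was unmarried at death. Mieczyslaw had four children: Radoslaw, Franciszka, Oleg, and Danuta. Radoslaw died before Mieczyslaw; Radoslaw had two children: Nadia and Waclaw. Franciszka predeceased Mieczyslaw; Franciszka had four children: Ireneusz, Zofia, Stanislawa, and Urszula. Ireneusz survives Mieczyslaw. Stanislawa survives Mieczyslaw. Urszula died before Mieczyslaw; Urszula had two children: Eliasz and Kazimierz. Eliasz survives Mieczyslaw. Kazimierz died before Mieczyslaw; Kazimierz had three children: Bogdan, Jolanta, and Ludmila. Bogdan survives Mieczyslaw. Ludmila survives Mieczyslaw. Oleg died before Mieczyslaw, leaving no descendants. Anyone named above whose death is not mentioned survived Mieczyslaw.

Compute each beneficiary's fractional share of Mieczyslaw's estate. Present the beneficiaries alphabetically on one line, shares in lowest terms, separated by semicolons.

There is no surviving spouse, so the entire estate passes to Mieczyslaw's descendants per stirpes.
Oleg left no surviving issue, so that branch lapses and is disregarded.
The estate is divided into 3 equal shares of 1/3 among Radoslaw, Franciszka, Danuta.
Radoslaw predeceased; the 1/3 allotted to Radoslaw's branch passes to Radoslaw's issue by representation.
The 1/3 is divided into 2 equal shares of 1/6 among Nadia, Waclaw.
Nadia is living and takes 1/6.
Waclaw is living and takes 1/6.
Franciszka predeceased; the 1/3 allotted to Franciszka's branch passes to Franciszka's issue by representation.
The 1/3 is divided into 4 equal shares of 1/12 among Ireneusz, Zofia, Stanislawa, Urszula.
Ireneusz is living and takes 1/12.
Zofia is living and takes 1/12.
Stanislawa is living and takes 1/12.
Urszula predeceased; the 1/12 allotted to Urszula's branch passes to Urszula's issue by representation.
The 1/12 is divided into 2 equal shares of 1/24 among Eliasz, Kazimierz.
Eliasz is living and takes 1/24.
Kazimierz predeceased; the 1/24 allotted to Kazimierz's branch passes to Kazimierz's issue by representation.
The 1/24 is divided into 3 equal shares of 1/72 among Bogdan, Jolanta, Ludmila.
Bogdan is living and takes 1/72.
Jolanta is living and takes 1/72.
Ludmila is living and takes 1/72.
Danuta is living and takes 1/3.

Bogdan 1/72; Danuta 1/3; Eliasz 1/24; Ireneusz 1/12; Jolanta 1/72; Ludmila 1/72; Nadia 1/6; Stanislawa 1/12; Waclaw 1/6; Zofia 1/12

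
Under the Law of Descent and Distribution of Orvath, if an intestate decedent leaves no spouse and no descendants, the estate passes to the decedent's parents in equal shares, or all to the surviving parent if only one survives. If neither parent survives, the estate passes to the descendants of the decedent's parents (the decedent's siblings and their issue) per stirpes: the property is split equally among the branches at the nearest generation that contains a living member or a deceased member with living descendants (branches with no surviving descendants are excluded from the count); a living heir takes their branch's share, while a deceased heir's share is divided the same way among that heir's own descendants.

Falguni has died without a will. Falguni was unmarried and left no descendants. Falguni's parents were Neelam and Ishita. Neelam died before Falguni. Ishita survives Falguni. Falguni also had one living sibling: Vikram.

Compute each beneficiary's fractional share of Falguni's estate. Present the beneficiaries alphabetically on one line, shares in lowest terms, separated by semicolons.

Only one parent, Ishita, survives, so Ishita takes the entire estate. The siblings take nothing because a surviving parent has priority.

Ishita 1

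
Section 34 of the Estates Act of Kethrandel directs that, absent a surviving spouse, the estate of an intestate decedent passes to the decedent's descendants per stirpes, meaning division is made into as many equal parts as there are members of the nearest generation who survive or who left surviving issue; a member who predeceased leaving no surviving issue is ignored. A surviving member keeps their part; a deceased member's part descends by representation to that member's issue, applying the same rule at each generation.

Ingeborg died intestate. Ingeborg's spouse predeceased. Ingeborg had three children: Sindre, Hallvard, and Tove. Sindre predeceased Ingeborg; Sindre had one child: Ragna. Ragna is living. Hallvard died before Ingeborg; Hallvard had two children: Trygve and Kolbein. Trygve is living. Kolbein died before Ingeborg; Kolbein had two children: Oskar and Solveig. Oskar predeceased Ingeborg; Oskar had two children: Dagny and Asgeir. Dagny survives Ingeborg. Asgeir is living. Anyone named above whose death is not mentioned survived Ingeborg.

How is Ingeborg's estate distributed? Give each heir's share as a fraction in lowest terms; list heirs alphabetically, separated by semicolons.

There is no surviving spouse, so the entire estate passes to Ingeborg's descendants per stirpes.
The estate is divided into 3 equal shares of 1/3 among Sindre, Hallvard, Tove.
Sindre predeceased; the 1/3 allotted to Sindre's branch passes to Sindre's issue by representation.
Ragna is the sole taker at this level and receives the full 1/3.
Hallvard predeceased; the 1/3 allotted to Hallvard's branch passes to Hallvard's issue by representation.
The 1/3 is divided into 2 equal shares of 1/6 among Trygve, Kolbein.
Trygve is living and takes 1/6.
Kolbein predeceased; the 1/6 allotted to Kolbein's branch passes to Kolbein's issue by representation.
The 1/6 is divided into 2 equal shares of 1/12 among Oskar, Solveig.
Oskar predeceased; the 1/12 allotted to Oskar's branch passes to Oskar's issue by representation.
The 1/12 is divided into 2 equal shares of 1/24 among Dagny, Asgeir.
Dagny is living and takes 1/24.
Asgeir is living and takes 1/24.
Solveig is living and takes 1/12.
Tove is living and takes 1/3.

Asgeir 1/24; Dagny 1/24; Ragna 1/3; Solveig 1/12; Tove 1/3; Trygve 1/6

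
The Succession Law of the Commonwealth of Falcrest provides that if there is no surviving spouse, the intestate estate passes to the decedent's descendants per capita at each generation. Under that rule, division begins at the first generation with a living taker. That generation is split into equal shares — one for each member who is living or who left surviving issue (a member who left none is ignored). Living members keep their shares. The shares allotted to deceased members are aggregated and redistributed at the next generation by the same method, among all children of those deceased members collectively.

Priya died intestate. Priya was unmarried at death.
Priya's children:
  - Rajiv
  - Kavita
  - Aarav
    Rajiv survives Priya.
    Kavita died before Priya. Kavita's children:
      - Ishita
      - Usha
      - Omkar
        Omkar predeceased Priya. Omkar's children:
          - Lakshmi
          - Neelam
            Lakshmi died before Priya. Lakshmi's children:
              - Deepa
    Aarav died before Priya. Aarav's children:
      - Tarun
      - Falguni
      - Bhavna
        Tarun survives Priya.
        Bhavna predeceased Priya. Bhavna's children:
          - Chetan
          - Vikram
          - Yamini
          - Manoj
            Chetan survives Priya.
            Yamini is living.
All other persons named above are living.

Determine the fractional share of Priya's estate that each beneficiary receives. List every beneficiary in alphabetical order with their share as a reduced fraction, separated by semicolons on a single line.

There is no surviving spouse, so the entire estate passes to Priya's descendants per capita at each generation.
At generation 1 (Rajiv, Kavita, Aarav) there are 3 shares of (1)/3 = 1/3 each.
Living: Rajiv — each takes 1/3.
Deceased: Kavita and Aarav. Their combined 2/3 is pooled and carried to generation 2.
At generation 2 (Ishita, Usha, Omkar, Tarun, Falguni, Bhavna) there are 6 shares of (2/3)/6 = 1/9 each.
Living: Ishita, Usha, Tarun, and Falguni — each takes 1/9.
Deceased: Omkar and Bhavna. Their combined 2/9 is pooled and carried to generation 3.
At generation 3 (Lakshmi, Neelam, Chetan, Vikram, Yamini, Manoj) there are 6 shares of (2/9)/6 = 1/27 each.
Living: Neelam, Chetan, Vikram, Yamini, and Manoj — each takes 1/27.
Deceased: Lakshmi. That 1/27 share is carried to generation 4.
At generation 4 (Deepa) there are 1 shares of (1/27)/1 = 1/27 each.
Living: Deepa — each takes 1/27.

Chetan 1/27; Deepa 1/27; Falguni 1/9; Ishita 1/9; Manoj 1/27; Neelam 1/27; Rajiv 1/3; Tarun 1/9; Usha 1/9; Vikram 1/27; Yamini 1/27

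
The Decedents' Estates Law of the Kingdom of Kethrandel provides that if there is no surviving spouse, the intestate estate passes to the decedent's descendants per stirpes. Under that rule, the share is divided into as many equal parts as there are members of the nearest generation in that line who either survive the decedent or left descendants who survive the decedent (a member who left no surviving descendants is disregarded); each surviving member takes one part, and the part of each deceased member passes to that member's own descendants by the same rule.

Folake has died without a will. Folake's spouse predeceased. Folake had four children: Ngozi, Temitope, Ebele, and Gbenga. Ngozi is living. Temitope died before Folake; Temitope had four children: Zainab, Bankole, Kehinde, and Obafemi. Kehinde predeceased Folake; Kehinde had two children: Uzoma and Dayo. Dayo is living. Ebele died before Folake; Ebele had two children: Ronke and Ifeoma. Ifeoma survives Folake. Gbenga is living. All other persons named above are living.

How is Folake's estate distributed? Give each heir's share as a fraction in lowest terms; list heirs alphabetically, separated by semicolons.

Bankole 1/16; Dayo 1/32; Gbenga 1/4; Ifeoma 1/8; Ngozi 1/4; Obafemi 1/16; Ronke 1/8; Uzoma 1/32; Zainab 1/16

There is no surviving spouse, so the entire estate passes to Folake's descendants per stirpes.
The estate is divided into 4 equal shares of 1/4 among Ngozi, Temitope, Ebele, Gbenga.
Ngozi is living and takes 1/4.
Temitope predeceased; the 1/4 allotted to Temitope's branch passes to Temitope's issue by representation.
The 1/4 is divided into 4 equal shares of 1/16 among Zainab, Bankole, Kehinde, Obafemi.
Zainab is living and takes 1/16.
Bankole is living and takes 1/16.
Kehinde predeceased; the 1/16 allotted to Kehinde's branch passes to Kehinde's issue by representation.
The 1/16 is divided into 2 equal shares of 1/32 among Uzoma, Dayo.
Uzoma is living and takes 1/32.
Dayo is living and takes 1/32.
Obafemi is living and takes 1/16.
Ebele predeceased; the 1/4 allotted to Ebele's branch passes to Ebele's issue by representation.
The 1/4 is divided into 2 equal shares of 1/8 among Ronke, Ifeoma.
Ronke is living and takes 1/8.
Ifeoma is living and takes 1/8.
Gbenga is living and takes 1/4.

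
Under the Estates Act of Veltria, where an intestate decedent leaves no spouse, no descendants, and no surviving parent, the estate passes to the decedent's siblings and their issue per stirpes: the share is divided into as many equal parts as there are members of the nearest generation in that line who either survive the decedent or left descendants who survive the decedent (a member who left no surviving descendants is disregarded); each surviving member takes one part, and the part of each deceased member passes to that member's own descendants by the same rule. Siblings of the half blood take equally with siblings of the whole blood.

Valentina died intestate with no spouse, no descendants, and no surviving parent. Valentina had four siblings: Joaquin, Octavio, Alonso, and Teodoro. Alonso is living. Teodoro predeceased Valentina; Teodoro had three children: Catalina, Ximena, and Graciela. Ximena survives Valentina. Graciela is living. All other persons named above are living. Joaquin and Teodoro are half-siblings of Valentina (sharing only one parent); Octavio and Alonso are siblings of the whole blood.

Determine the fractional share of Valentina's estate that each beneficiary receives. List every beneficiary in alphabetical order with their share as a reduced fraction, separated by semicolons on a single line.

Alonso 1/4; Catalina 1/12; Graciela 1/12; Joaquin 1/4; Octavio 1/4; Ximena 1/12

No spouse, descendants, or parent survives, so the estate passes to Valentina's siblings per stirpes.
Half-blood and whole-blood siblings take equally under the stated rule.
The estate is divided into 4 equal shares of 1/4 among Joaquin, Octavio, Alonso, Teodoro.
Joaquin is living and takes 1/4.
Octavio is living and takes 1/4.
Alonso is living and takes 1/4.
Teodoro predeceased; the 1/4 allotted to Teodoro's branch passes to Teodoro's issue by representation.
The 1/4 is divided into 3 equal shares of 1/12 among Catalina, Ximena, Graciela.
Catalina is living and takes 1/12.
Ximena is living and takes 1/12.
Graciela is living and takes 1/12.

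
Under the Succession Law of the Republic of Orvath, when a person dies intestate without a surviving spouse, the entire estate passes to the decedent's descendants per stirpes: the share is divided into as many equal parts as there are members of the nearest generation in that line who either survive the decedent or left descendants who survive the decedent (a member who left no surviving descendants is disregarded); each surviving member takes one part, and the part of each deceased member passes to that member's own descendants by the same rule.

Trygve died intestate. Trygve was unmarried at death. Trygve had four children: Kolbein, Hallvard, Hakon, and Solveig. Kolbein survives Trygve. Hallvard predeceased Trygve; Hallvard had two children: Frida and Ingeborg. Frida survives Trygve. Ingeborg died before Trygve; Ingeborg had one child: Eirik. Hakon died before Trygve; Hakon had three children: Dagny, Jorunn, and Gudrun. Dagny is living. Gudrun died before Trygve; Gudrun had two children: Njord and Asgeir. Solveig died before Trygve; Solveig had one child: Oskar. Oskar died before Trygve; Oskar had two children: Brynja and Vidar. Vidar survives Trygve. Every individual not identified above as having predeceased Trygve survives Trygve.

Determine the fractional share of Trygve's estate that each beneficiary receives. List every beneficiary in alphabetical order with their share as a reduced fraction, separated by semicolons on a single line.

Asgeir 1/24; Brynja 1/8; Dagny 1/12; Eirik 1/8; Frida 1/8; Jorunn 1/12; Kolbein 1/4; Njord 1/24; Vidar 1/8

There is no surviving spouse, so the entire estate passes to Trygve's descendants per stirpes.
The estate is divided into 4 equal shares of 1/4 among Kolbein, Hallvard, Hakon, Solveig.
Kolbein is living and takes 1/4.
Hallvard predeceased; the 1/4 allotted to Hallvard's branch passes to Hallvard's issue by representation.
The 1/4 is divided into 2 equal shares of 1/8 among Frida, Ingeborg.
Frida is living and takes 1/8.
Ingeborg predeceased; the 1/8 allotted to Ingeborg's branch passes to Ingeborg's issue by representation.
Eirik is the sole taker at this level and receives the full 1/8.
Hakon predeceased; the 1/4 allotted to Hakon's branch passes to Hakon's issue by representation.
The 1/4 is divided into 3 equal shares of 1/12 among Dagny, Jorunn, Gudrun.
Dagny is living and takes 1/12.
Jorunn is living and takes 1/12.
Gudrun predeceased; the 1/12 allotted to Gudrun's branch passes to Gudrun's issue by representation.
The 1/12 is divided into 2 equal shares of 1/24 among Njord, Asgeir.
Njord is living and takes 1/24.
Asgeir is living and takes 1/24.
Solveig predeceased; the 1/4 allotted to Solveig's branch passes to Solveig's issue by representation.
Oskar's line is the sole branch at this level, so the full 1/4 passes to Oskar's issue by representation.
The 1/4 is divided into 2 equal shares of 1/8 among Brynja, Vidar.
Brynja is living and takes 1/8.
Vidar is living and takes 1/8.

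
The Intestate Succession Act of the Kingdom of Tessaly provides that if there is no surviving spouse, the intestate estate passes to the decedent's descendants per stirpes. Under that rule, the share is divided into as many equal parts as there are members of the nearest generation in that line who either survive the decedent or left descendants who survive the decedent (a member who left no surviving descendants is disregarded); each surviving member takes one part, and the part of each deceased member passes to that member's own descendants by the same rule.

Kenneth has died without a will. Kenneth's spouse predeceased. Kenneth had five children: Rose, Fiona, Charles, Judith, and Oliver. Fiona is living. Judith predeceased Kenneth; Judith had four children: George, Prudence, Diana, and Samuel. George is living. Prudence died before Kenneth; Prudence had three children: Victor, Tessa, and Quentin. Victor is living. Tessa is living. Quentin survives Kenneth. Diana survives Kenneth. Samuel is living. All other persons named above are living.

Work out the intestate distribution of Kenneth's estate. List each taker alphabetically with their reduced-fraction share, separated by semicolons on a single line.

Charles 1/5; Diana 1/20; Fiona 1/5; George 1/20; Oliver 1/5; Quentin 1/60; Rose 1/5; Samuel 1/20; Tessa 1/60; Victor 1/60

There is no surviving spouse, so the entire estate passes to Kenneth's descendants per stirpes.
The estate is divided into 5 equal shares of 1/5 among Rose, Fiona, Charles, Judith, Oliver.
Rose is living and takes 1/5.
Fiona is living and takes 1/5.
Charles is living and takes 1/5.
Judith predeceased; the 1/5 allotted to Judith's branch passes to Judith's issue by representation.
The 1/5 is divided into 4 equal shares of 1/20 among George, Prudence, Diana, Samuel.
George is living and takes 1/20.
Prudence predeceased; the 1/20 allotted to Prudence's branch passes to Prudence's issue by representation.
The 1/20 is divided into 3 equal shares of 1/60 among Victor, Tessa, Quentin.
Victor is living and takes 1/60.
Tessa is living and takes 1/60.
Quentin is living and takes 1/60.
Diana is living and takes 1/20.
Samuel is living and takes 1/20.
Oliver is living and takes 1/5.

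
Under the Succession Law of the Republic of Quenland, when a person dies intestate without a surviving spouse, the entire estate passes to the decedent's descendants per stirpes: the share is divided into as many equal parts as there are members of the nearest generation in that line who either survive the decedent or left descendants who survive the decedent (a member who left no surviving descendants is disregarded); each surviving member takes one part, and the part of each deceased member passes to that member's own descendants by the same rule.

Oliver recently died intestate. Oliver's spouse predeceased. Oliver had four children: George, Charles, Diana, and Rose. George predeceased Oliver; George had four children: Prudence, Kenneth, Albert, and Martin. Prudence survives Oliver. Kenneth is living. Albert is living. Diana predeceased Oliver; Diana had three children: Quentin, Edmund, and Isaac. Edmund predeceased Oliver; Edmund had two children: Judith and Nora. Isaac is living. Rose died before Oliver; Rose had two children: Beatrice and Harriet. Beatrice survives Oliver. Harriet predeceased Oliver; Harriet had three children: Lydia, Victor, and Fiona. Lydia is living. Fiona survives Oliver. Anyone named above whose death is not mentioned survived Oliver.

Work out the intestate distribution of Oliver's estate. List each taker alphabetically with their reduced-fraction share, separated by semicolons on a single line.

Albert 1/16; Beatrice 1/8; Charles 1/4; Fiona 1/24; Isaac 1/12; Judith 1/24; Kenneth 1/16; Lydia 1/24; Martin 1/16; Nora 1/24; Prudence 1/16; Quentin 1/12; Victor 1/24

There is no surviving spouse, so the entire estate passes to Oliver's descendants per stirpes.
The estate is divided into 4 equal shares of 1/4 among George, Charles, Diana, Rose.
George predeceased; the 1/4 allotted to George's branch passes to George's issue by representation.
The 1/4 is divided into 4 equal shares of 1/16 among Prudence, Kenneth, Albert, Martin.
Prudence is living and takes 1/16.
Kenneth is living and takes 1/16.
Albert is living and takes 1/16.
Martin is living and takes 1/16.
Charles is living and takes 1/4.
Diana predeceased; the 1/4 allotted to Diana's branch passes to Diana's issue by representation.
The 1/4 is divided into 3 equal shares of 1/12 among Quentin, Edmund, Isaac.
Quentin is living and takes 1/12.
Edmund predeceased; the 1/12 allotted to Edmund's branch passes to Edmund's issue by representation.
The 1/12 is divided into 2 equal shares of 1/24 among Judith, Nora.
Judith is living and takes 1/24.
Nora is living and takes 1/24.
Isaac is living and takes 1/12.
Rose predeceased; the 1/4 allotted to Rose's branch passes to Rose's issue by representation.
The 1/4 is divided into 2 equal shares of 1/8 among Beatrice, Harriet.
Beatrice is living and takes 1/8.
Harriet predeceased; the 1/8 allotted to Harriet's branch passes to Harriet's issue by representation.
The 1/8 is divided into 3 equal shares of 1/24 among Lydia, Victor, Fiona.
Lydia is living and takes 1/24.
Victor is living and takes 1/24.
Fiona is living and takes 1/24.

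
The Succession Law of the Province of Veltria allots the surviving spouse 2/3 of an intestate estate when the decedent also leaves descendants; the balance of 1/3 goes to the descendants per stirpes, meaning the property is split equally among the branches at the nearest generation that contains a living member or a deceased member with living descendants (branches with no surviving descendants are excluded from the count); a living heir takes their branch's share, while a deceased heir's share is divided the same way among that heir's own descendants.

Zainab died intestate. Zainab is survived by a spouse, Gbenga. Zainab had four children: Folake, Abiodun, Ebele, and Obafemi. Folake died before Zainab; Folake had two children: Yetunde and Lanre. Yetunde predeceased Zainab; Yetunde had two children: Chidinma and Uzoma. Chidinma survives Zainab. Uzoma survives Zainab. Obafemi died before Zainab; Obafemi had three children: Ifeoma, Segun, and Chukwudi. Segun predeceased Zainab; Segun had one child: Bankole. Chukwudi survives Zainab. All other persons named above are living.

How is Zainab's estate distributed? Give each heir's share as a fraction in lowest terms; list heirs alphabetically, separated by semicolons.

Gbenga, as surviving spouse, takes 2/3.
The remaining 1/3 passes to Zainab's descendants per stirpes.
The 1/3 is divided into 4 equal shares of 1/12 among Folake, Abiodun, Ebele, Obafemi.
Folake predeceased; the 1/12 allotted to Folake's branch passes to Folake's issue by representation.
The 1/12 is divided into 2 equal shares of 1/24 among Yetunde, Lanre.
Yetunde predeceased; the 1/24 allotted to Yetunde's branch passes to Yetunde's issue by representation.
The 1/24 is divided into 2 equal shares of 1/48 among Chidinma, Uzoma.
Chidinma is living and takes 1/48.
Uzoma is living and takes 1/48.
Lanre is living and takes 1/24.
Abiodun is living and takes 1/12.
Ebele is living and takes 1/12.
Obafemi predeceased; the 1/12 allotted to Obafemi's branch passes to Obafemi's issue by representation.
The 1/12 is divided into 3 equal shares of 1/36 among Ifeoma, Segun, Chukwudi.
Ifeoma is living and takes 1/36.
Segun predeceased; the 1/36 allotted to Segun's branch passes to Segun's issue by representation.
Bankole is the sole taker at this level and receives the full 1/36.
Chukwudi is living and takes 1/36.

Abiodun 1/12; Bankole 1/36; Chidinma 1/48; Chukwudi 1/36; Ebele 1/12; Gbenga 2/3; Ifeoma 1/36; Lanre 1/24; Uzoma 1/48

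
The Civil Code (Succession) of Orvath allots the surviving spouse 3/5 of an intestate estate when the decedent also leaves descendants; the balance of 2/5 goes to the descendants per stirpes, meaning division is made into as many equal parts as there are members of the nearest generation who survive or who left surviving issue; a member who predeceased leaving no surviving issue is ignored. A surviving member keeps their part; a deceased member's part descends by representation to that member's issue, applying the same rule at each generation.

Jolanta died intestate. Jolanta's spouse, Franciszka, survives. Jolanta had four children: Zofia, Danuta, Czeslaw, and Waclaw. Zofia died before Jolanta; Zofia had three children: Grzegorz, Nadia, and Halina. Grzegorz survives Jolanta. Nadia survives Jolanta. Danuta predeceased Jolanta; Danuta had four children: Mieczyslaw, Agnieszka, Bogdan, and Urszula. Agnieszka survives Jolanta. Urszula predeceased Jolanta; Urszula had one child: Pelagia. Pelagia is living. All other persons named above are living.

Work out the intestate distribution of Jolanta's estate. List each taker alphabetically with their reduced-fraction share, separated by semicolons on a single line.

Agnieszka 1/40; Bogdan 1/40; Czeslaw 1/10; Franciszka 3/5; Grzegorz 1/30; Halina 1/30; Mieczyslaw 1/40; Nadia 1/30; Pelagia 1/40; Waclaw 1/10

Franciszka, as surviving spouse, takes 3/5.
The remaining 2/5 passes to Jolanta's descendants per stirpes.
The 2/5 is divided into 4 equal shares of 1/10 among Zofia, Danuta, Czeslaw, Waclaw.
Zofia predeceased; the 1/10 allotted to Zofia's branch passes to Zofia's issue by representation.
The 1/10 is divided into 3 equal shares of 1/30 among Grzegorz, Nadia, Halina.
Grzegorz is living and takes 1/30.
Nadia is living and takes 1/30.
Halina is living and takes 1/30.
Danuta predeceased; the 1/10 allotted to Danuta's branch passes to Danuta's issue by representation.
The 1/10 is divided into 4 equal shares of 1/40 among Mieczyslaw, Agnieszka, Bogdan, Urszula.
Mieczyslaw is living and takes 1/40.
Agnieszka is living and takes 1/40.
Bogdan is living and takes 1/40.
Urszula predeceased; the 1/40 allotted to Urszula's branch passes to Urszula's issue by representation.
Pelagia is the sole taker at this level and receives the full 1/40.
Czeslaw is living and takes 1/10.
Waclaw is living and takes 1/10.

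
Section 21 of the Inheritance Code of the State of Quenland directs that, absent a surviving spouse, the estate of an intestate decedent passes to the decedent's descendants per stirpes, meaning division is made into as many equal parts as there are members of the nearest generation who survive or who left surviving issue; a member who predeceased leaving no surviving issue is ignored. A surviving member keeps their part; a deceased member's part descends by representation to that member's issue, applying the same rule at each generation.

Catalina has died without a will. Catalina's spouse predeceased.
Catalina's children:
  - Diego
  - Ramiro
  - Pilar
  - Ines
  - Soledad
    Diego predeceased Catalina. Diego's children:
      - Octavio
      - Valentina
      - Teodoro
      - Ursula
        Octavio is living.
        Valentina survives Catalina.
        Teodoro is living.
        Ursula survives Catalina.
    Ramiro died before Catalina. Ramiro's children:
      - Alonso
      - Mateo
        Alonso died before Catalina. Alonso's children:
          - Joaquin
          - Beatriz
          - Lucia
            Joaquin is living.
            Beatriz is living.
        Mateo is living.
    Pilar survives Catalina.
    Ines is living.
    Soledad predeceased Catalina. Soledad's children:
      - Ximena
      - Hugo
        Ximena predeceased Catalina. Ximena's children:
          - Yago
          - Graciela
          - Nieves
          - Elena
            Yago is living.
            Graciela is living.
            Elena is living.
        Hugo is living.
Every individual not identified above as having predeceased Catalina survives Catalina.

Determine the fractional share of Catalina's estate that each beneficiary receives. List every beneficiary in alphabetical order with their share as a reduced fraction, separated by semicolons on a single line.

There is no surviving spouse, so the entire estate passes to Catalina's descendants per stirpes.
The estate is divided into 5 equal shares of 1/5 among Diego, Ramiro, Pilar, Ines, Soledad.
Diego predeceased; the 1/5 allotted to Diego's branch passes to Diego's issue by representation.
The 1/5 is divided into 4 equal shares of 1/20 among Octavio, Valentina, Teodoro, Ursula.
Octavio is living and takes 1/20.
Valentina is living and takes 1/20.
Teodoro is living and takes 1/20.
Ursula is living and takes 1/20.
Ramiro predeceased; the 1/5 allotted to Ramiro's branch passes to Ramiro's issue by representation.
The 1/5 is divided into 2 equal shares of 1/10 among Alonso, Mateo.
Alonso predeceased; the 1/10 allotted to Alonso's branch passes to Alonso's issue by representation.
The 1/10 is divided into 3 equal shares of 1/30 among Joaquin, Beatriz, Lucia.
Joaquin is living and takes 1/30.
Beatriz is living and takes 1/30.
Lucia is living and takes 1/30.
Mateo is living and takes 1/10.
Pilar is living and takes 1/5.
Ines is living and takes 1/5.
Soledad predeceased; the 1/5 allotted to Soledad's branch passes to Soledad's issue by representation.
The 1/5 is divided into 2 equal shares of 1/10 among Ximena, Hugo.
Ximena predeceased; the 1/10 allotted to Ximena's branch passes to Ximena's issue by representation.
The 1/10 is divided into 4 equal shares of 1/40 among Yago, Graciela, Nieves, Elena.
Yago is living and takes 1/40.
Graciela is living and takes 1/40.
Nieves is living and takes 1/40.
Elena is living and takes 1/40.
Hugo is living and takes 1/10.

Beatriz 1/30; Elena 1/40; Graciela 1/40; Hugo 1/10; Ines 1/5; Joaquin 1/30; Lucia 1/30; Mateo 1/10; Nieves 1/40; Octavio 1/20; Pilar 1/5; Teodoro 1/20; Ursula 1/20; Valentina 1/20; Yago 1/40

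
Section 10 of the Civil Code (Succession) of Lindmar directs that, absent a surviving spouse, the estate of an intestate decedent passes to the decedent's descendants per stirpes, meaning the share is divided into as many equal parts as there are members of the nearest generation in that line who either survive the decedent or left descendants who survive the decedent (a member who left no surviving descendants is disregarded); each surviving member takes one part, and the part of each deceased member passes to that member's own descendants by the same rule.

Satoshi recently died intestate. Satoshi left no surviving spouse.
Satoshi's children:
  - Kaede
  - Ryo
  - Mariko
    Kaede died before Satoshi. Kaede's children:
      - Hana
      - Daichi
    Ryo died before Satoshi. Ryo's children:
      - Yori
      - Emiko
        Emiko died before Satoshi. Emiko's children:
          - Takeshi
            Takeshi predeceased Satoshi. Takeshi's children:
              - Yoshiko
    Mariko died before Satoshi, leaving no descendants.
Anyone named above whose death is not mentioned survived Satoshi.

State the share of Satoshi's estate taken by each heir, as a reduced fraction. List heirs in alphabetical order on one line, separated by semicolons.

There is no surviving spouse, so the entire estate passes to Satoshi's descendants per stirpes.
Mariko left no surviving issue, so that branch lapses and is disregarded.
The estate is divided into 2 equal shares of 1/2 among Kaede, Ryo.
Kaede predeceased; the 1/2 allotted to Kaede's branch passes to Kaede's issue by representation.
The 1/2 is divided into 2 equal shares of 1/4 among Hana, Daichi.
Hana is living and takes 1/4.
Daichi is living and takes 1/4.
Ryo predeceased; the 1/2 allotted to Ryo's branch passes to Ryo's issue by representation.
The 1/2 is divided into 2 equal shares of 1/4 among Yori, Emiko.
Yori is living and takes 1/4.
Emiko predeceased; the 1/4 allotted to Emiko's branch passes to Emiko's issue by representation.
Takeshi's line is the sole branch at this level, so the full 1/4 passes to Takeshi's issue by representation.
Yoshiko is the sole taker at this level and receives the full 1/4.

Daichi 1/4; Hana 1/4; Yori 1/4; Yoshiko 1/4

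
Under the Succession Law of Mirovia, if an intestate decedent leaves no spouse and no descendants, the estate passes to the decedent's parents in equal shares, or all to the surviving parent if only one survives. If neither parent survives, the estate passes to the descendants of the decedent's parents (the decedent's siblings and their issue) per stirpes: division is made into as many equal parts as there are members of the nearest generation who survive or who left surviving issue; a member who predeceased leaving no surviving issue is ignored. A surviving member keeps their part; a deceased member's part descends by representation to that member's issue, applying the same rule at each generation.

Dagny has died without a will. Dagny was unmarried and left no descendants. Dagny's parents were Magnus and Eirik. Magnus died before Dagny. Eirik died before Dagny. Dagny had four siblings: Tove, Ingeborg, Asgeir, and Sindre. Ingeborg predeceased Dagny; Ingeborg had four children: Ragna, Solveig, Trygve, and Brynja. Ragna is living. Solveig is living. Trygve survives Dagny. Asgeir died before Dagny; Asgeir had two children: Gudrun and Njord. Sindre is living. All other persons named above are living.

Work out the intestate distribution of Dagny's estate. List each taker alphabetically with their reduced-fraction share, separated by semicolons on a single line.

Neither parent survives and there are no descendants, so the estate passes to Dagny's siblings and their issue per stirpes.
The estate is divided into 4 equal shares of 1/4 among Tove, Ingeborg, Asgeir, Sindre.
Tove is living and takes 1/4.
Ingeborg predeceased; the 1/4 allotted to Ingeborg's branch passes to Ingeborg's issue by representation.
The 1/4 is divided into 4 equal shares of 1/16 among Ragna, Solveig, Trygve, Brynja.
Ragna is living and takes 1/16.
Solveig is living and takes 1/16.
Trygve is living and takes 1/16.
Brynja is living and takes 1/16.
Asgeir predeceased; the 1/4 allotted to Asgeir's branch passes to Asgeir's issue by representation.
The 1/4 is divided into 2 equal shares of 1/8 among Gudrun, Njord.
Gudrun is living and takes 1/8.
Njord is living and takes 1/8.
Sindre is living and takes 1/4.

Brynja 1/16; Gudrun 1/8; Njord 1/8; Ragna 1/16; Sindre 1/4; Solveig 1/16; Tove 1/4; Trygve 1/16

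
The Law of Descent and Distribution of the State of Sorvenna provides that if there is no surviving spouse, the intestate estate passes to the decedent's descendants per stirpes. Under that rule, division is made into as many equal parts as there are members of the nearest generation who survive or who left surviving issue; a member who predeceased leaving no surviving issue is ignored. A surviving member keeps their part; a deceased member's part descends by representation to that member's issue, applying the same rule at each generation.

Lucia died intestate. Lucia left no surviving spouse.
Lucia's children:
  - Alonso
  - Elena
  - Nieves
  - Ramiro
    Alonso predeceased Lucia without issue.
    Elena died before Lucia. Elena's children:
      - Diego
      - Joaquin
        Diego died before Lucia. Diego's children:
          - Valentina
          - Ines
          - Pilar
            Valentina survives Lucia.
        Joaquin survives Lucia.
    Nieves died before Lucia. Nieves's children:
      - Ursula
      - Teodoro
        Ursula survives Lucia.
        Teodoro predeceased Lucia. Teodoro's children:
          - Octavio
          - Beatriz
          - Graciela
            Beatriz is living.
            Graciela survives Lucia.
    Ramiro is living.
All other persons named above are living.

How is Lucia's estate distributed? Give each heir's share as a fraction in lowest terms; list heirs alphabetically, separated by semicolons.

There is no surviving spouse, so the entire estate passes to Lucia's descendants per stirpes.
Alonso left no surviving issue, so that branch lapses and is disregarded.
The estate is divided into 3 equal shares of 1/3 among Elena, Nieves, Ramiro.
Elena predeceased; the 1/3 allotted to Elena's branch passes to Elena's issue by representation.
The 1/3 is divided into 2 equal shares of 1/6 among Diego, Joaquin.
Diego predeceased; the 1/6 allotted to Diego's branch passes to Diego's issue by representation.
The 1/6 is divided into 3 equal shares of 1/18 among Valentina, Ines, Pilar.
Valentina is living and takes 1/18.
Ines is living and takes 1/18.
Pilar is living and takes 1/18.
Joaquin is living and takes 1/6.
Nieves predeceased; the 1/3 allotted to Nieves's branch passes to Nieves's issue by representation.
The 1/3 is divided into 2 equal shares of 1/6 among Ursula, Teodoro.
Ursula is living and takes 1/6.
Teodoro predeceased; the 1/6 allotted to Teodoro's branch passes to Teodoro's issue by representation.
The 1/6 is divided into 3 equal shares of 1/18 among Octavio, Beatriz, Graciela.
Octavio is living and takes 1/18.
Beatriz is living and takes 1/18.
Graciela is living and takes 1/18.
Ramiro is living and takes 1/3.

Beatriz 1/18; Graciela 1/18; Ines 1/18; Joaquin 1/6; Octavio 1/18; Pilar 1/18; Ramiro 1/3; Ursula 1/6; Valentina 1/18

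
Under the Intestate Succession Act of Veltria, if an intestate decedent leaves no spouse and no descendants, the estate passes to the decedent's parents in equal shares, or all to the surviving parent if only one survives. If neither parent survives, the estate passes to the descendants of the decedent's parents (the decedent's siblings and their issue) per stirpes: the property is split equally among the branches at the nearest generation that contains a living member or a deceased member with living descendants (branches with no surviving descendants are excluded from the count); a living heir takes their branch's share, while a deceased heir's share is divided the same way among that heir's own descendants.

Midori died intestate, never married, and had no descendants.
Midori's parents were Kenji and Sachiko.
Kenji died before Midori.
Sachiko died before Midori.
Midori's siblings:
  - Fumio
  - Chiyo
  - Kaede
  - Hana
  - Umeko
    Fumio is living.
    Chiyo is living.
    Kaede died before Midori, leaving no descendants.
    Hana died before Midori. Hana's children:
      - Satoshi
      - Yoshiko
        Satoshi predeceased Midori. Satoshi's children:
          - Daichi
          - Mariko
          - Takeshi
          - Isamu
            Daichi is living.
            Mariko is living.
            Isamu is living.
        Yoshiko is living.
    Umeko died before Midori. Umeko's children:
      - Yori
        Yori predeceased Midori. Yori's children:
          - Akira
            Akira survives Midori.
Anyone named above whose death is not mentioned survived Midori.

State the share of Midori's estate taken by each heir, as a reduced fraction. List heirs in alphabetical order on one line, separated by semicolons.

Akira 1/4; Chiyo 1/4; Daichi 1/32; Fumio 1/4; Isamu 1/32; Mariko 1/32; Takeshi 1/32; Yoshiko 1/8

Neither parent survives and there are no descendants, so the estate passes to Midori's siblings and their issue per stirpes.
Kaede left no surviving issue, so that branch lapses and is disregarded.
The estate is divided into 4 equal shares of 1/4 among Fumio, Chiyo, Hana, Umeko.
Fumio is living and takes 1/4.
Chiyo is living and takes 1/4.
Hana predeceased; the 1/4 allotted to Hana's branch passes to Hana's issue by representation.
The 1/4 is divided into 2 equal shares of 1/8 among Satoshi, Yoshiko.
Satoshi predeceased; the 1/8 allotted to Satoshi's branch passes to Satoshi's issue by representation.
The 1/8 is divided into 4 equal shares of 1/32 among Daichi, Mariko, Takeshi, Isamu.
Daichi is living and takes 1/32.
Mariko is living and takes 1/32.
Takeshi is living and takes 1/32.
Isamu is living and takes 1/32.
Yoshiko is living and takes 1/8.
Umeko predeceased; the 1/4 allotted to Umeko's branch passes to Umeko's issue by representation.
Yori's line is the sole branch at this level, so the full 1/4 passes to Yori's issue by representation.
Akira is the sole taker at this level and receives the full 1/4.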